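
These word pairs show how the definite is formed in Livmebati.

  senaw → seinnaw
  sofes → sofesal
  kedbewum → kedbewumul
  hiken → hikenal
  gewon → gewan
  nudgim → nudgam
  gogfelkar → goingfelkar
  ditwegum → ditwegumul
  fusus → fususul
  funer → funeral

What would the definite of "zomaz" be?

zoinmaz

gogfelkar and funer both end in -r yet inflect differently (goingfelkar, funeral), so the final letter is not what conditions the rule; the last vowel is.
"zomaz" has last vowel 'a'. The stems whose last vowel is 'a' (gogfelkar → goingfelkar, senaw → seinnaw) insert -in- after the first vowel.
The other patterns: stems whose last vowel is 'e' add -al; stems whose last vowel is 'u' add -ul; stems whose last vowel is 'i' or 'o' change the last vowel to 'a'.
So zomaz → zoinmaz.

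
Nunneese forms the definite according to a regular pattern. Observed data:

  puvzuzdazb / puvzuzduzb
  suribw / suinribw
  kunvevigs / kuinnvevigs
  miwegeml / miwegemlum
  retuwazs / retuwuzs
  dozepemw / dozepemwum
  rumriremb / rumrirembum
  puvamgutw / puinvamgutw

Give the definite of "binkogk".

rumriremb and puvzuzdazb both end in -b yet inflect differently (rumrirembum, puvzuzduzb), so the final letter is not what conditions the rule; the second-to-last letter is.
"binkogk" has second-to-last letter 'g'. The one such stem in the data (kunvevigs → kuinnvevigs) inserts -in- after the first vowel (as do puvamgutw, suribw), so the same rule applies.
The other patterns: stems whose second-to-last letter is 'm' add -um; stems whose second-to-last letter is 'z' change the last vowel to 'u'.
So binkogk → biinnkogk.

biinnkogk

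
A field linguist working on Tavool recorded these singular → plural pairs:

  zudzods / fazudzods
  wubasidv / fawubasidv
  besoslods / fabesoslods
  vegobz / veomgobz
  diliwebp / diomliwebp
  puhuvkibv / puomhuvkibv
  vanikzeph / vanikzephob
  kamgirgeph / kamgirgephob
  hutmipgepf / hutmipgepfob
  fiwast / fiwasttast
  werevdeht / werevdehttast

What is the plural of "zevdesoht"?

"zevdesoht" has second-to-last letter 'h'. The one such stem in the data (werevdeht → werevdehttast) doubles the final consonant and adds -ast (as does fiwast), so the same rule applies.
The other patterns: stems whose second-to-last letter is 'd' add the prefix fa-; stems whose second-to-last letter is 'b' insert -om- after the first vowel; stems whose second-to-last letter is 'p' add -ob.
So zevdesoht → zevdesohttast.

zevdesohttast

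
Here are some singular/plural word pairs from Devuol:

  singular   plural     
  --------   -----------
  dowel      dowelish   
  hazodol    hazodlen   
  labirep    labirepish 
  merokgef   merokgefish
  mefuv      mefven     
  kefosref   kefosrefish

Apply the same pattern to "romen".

romenish

dowel and hazodol both end in -l yet inflect differently (dowelish, hazodlen), so the final letter is not what conditions the rule; the last vowel is.
"romen" has last vowel 'e'. The stems whose last vowel is 'e' (kefosref → kefosrefish, dowel → dowelish, merokgef → merokgefish) add -ish.
The other pattern: stems whose last vowel is 'o' or 'u' delete the last vowel and add -en.
So romen → romenish.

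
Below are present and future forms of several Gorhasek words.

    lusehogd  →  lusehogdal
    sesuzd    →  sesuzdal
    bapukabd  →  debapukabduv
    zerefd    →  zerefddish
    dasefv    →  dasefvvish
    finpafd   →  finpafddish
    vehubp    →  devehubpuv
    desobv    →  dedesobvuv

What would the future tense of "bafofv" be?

bafofvvish

"bafofv" has second-to-last letter 'f'. The stems whose second-to-last letter is 'f' (zerefd → zerefddish, finpafd → finpafddish, dasefv → dasefvvish) double the final consonant and add -ish.
So bafofv → bafofvvish.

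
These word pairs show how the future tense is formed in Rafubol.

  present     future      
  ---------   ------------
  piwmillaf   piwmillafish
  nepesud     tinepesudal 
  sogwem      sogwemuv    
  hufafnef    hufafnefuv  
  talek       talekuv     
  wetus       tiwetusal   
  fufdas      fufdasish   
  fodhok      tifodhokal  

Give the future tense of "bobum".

tibobumal

"bobum" has last vowel 'u'. The stems whose last vowel is 'u' (wetus → tiwetusal, nepesud → tinepesudal) add ti- … -al around the stem.
The other patterns: stems whose last vowel is 'a' add -ish; stems whose last vowel is 'e' add -uv.
So bobum → tibobumal.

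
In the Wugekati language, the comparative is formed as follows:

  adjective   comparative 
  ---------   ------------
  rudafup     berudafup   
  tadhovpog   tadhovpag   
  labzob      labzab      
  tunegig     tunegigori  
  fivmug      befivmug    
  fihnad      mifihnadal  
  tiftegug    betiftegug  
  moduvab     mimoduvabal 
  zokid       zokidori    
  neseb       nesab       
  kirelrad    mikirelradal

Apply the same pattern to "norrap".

minorrapal

zokid and fihnad both end in -d yet inflect differently (zokidori, mifihnadal), so the final letter is not what conditions the rule; the last vowel is.
"norrap" has last vowel 'a'. The stems whose last vowel is 'a' (fihnad → mifihnadal, moduvab → mimoduvabal, kirelrad → mikirelradal) add mi- … -al around the stem.
The other patterns: stems whose last vowel is 'i' add -ori; stems whose last vowel is 'u' add the prefix be-; stems whose last vowel is 'e' or 'o' change the last vowel to 'a'.
So norrap → minorrapal.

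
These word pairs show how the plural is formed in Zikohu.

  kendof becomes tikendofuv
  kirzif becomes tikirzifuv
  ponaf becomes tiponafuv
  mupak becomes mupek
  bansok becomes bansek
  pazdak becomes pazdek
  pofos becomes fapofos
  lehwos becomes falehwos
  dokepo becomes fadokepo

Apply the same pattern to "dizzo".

ponaf and mupak both have last vowel 'a' yet inflect differently (tiponafuv, mupek), so the last vowel is not what conditions the rule; the final letter is.
"dizzo" ends in -o. The one such stem in the data (dokepo → fadokepo) adds the prefix fa-, so the same rule applies.
So dizzo → fadizzo.

fadizzo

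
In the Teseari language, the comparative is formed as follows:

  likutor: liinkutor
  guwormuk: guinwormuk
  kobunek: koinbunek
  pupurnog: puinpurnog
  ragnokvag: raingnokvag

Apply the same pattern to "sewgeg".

Every pair shown (likutor → liinkutor, guwormuk → guinwormuk, kobunek → koinbunek, …) follows the same rule: insert -in- after the first vowel.
So sewgeg → seinwgeg.

seinwgeg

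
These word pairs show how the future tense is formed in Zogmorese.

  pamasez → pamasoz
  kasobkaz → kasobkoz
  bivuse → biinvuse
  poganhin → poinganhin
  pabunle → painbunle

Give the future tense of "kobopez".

kobopoz

"kobopez" ends in -z. The stems ending in -z (pamasez → pamasoz, kasobkaz → kasobkoz) change the last vowel to 'o'.
The other pattern: stems ending in -e or -n insert -in- after the first vowel.
So kobopez → kobopoz.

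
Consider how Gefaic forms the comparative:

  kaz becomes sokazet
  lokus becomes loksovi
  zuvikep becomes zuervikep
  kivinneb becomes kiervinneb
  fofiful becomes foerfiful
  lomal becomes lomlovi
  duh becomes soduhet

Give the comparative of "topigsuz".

toerpigsuz

lomal and fofiful both end in -l yet inflect differently (lomlovi, foerfiful), so the final letter is not what conditions the rule; the number of vowels is.
"topigsuz" has 3 vowels. The stems with 3 vowels (fofiful → foerfiful, zuvikep → zuervikep, kivinneb → kiervinneb) insert -er- after the first vowel.
The other patterns: stems with 1 vowel add so- … -et around the stem; stems with 2 vowels delete the last vowel and add -ovi.
So topigsuz → toerpigsuz.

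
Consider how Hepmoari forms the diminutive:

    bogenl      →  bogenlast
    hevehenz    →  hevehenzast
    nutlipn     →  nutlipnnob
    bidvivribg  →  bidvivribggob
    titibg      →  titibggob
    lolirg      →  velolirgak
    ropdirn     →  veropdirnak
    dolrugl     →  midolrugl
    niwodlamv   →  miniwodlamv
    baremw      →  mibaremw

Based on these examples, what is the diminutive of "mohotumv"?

bidvivribg and lolirg both end in -g yet inflect differently (bidvivribggob, velolirgak), so the final letter is not what conditions the rule; the second-to-last letter is.
"mohotumv" has second-to-last letter 'm'. The stems whose second-to-last letter is 'm' (niwodlamv → miniwodlamv, baremw → mibaremw) add the prefix mi-.
The other patterns: stems whose second-to-last letter is 'n' add -ast; stems whose second-to-last letter is 'b' or 'p' double the final consonant and add -ob; stems whose second-to-last letter is 'r' add ve- … -ak around the stem.
So mohotumv → mimohotumv.

mimohotumv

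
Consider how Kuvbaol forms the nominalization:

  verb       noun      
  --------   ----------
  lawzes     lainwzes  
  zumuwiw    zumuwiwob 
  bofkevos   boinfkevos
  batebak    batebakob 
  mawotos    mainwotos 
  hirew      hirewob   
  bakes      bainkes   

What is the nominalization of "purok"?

purokob

"purok" ends in -k. The one such stem in the data (batebak → batebakob) adds -ob, so the same rule applies.
So purok → purokob.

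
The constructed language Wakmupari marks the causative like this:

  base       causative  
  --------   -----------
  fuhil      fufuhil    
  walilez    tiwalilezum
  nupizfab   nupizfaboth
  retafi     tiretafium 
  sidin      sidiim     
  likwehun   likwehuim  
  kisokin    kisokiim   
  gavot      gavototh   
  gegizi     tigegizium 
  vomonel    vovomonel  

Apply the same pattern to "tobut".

tobutoth

"tobut" ends in -t. The one such stem in the data (gavot → gavototh) adds -oth, so the same rule applies.
So tobut → tobutoth.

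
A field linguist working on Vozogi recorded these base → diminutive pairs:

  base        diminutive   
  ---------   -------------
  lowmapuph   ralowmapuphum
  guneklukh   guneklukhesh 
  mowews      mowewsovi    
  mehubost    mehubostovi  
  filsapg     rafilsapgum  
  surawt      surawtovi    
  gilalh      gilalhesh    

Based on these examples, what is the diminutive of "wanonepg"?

lowmapuph and gilalh both end in -h yet inflect differently (ralowmapuphum, gilalhesh), so the final letter is not what conditions the rule; the second-to-last letter is.
"wanonepg" has second-to-last letter 'p'. The stems whose second-to-last letter is 'p' (filsapg → rafilsapgum, lowmapuph → ralowmapuphum) add ra- … -um around the stem.
So wanonepg → rawanonepgum.

rawanonepgum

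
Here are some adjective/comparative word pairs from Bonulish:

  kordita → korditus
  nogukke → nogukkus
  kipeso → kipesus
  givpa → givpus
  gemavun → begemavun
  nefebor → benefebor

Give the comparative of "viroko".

kipeso and nefebor both have last vowel 'o' yet inflect differently (kipesus, benefebor), so the last vowel is not what conditions the rule; whether the stem ends in a vowel or a consonant is.
"viroko" ends in a vowel. The stems ending in a vowel (kordita → korditus, nogukke → nogukkus, kipeso → kipesus) drop the final letter and add -us.
The other pattern: stems ending in a consonant add the prefix be-.
So viroko → virokus.

virokus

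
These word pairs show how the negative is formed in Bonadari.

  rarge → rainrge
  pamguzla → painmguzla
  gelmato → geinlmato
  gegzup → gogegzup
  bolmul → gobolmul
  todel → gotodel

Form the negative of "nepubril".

gonepubril

rarge and todel both have last vowel 'e' yet inflect differently (rainrge, gotodel), so the last vowel is not what conditions the rule; whether the stem ends in a vowel or a consonant is.
"nepubril" ends in a consonant. The stems ending in a consonant (gegzup → gogegzup, bolmul → gobolmul, todel → gotodel) add the prefix go-.
So nepubril → gonepubril.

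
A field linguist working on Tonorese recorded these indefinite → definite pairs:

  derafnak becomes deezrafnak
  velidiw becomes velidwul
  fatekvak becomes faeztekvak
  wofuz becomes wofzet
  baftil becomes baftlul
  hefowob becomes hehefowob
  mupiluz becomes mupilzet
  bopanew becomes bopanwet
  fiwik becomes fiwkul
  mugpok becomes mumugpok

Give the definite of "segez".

segzet

mugpok and fiwik both end in -k yet inflect differently (mumugpok, fiwkul), so the final letter is not what conditions the rule; the last vowel is.
"segez" has last vowel 'e'. The one such stem in the data (bopanew → bopanwet) deletes the last vowel and adds -et (as do wofuz, mupiluz), so the same rule applies.
So segez → segzet.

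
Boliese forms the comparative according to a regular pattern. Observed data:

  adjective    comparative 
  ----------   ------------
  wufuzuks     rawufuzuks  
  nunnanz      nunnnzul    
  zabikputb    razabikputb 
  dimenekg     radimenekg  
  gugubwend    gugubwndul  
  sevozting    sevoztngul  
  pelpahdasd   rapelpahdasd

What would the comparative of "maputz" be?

ramaputz

sevozting and dimenekg both end in -g yet inflect differently (sevoztngul, radimenekg), so the final letter is not what conditions the rule; the second-to-last letter is.
"maputz" has second-to-last letter 't'. The one such stem in the data (zabikputb → razabikputb) adds the prefix ra-, so the same rule applies.
The other pattern: stems whose second-to-last letter is 'n' delete the last vowel and add -ul.
So maputz → ramaputz.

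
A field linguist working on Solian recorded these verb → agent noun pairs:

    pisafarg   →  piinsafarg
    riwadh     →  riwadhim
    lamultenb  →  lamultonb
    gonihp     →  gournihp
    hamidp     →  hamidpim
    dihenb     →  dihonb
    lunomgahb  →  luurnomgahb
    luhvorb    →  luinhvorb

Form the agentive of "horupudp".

"horupudp" has second-to-last letter 'd'. The stems whose second-to-last letter is 'd' (hamidp → hamidpim, riwadh → riwadhim) add -im.
The other patterns: stems whose second-to-last letter is 'r' insert -in- after the first vowel; stems whose second-to-last letter is 'h' insert -ur- after the first vowel; stems whose second-to-last letter is 'n' change the last vowel to 'o'.
So horupudp → horupudpim.

horupudpim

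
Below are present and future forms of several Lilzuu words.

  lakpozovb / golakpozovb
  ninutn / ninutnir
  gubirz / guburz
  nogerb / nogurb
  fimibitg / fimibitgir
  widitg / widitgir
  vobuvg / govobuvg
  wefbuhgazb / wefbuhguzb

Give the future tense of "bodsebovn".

"bodsebovn" has second-to-last letter 'v'. The stems whose second-to-last letter is 'v' (lakpozovb → golakpozovb, vobuvg → govobuvg) add the prefix go-.
So bodsebovn → gobodsebovn.

gobodsebovn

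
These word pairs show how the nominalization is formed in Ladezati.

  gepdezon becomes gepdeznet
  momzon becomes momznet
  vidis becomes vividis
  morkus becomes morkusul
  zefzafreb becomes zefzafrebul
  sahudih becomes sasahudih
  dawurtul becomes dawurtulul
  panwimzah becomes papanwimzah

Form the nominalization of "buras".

vidis and morkus both end in -s yet inflect differently (vividis, morkusul), so the final letter is not what conditions the rule; the last vowel is.
"buras" has last vowel 'a'. The one such stem in the data (panwimzah → papanwimzah) repeats the first consonant+vowel as a prefix (as do vidis, sahudih), so the same rule applies.
So buras → buburas.

buburas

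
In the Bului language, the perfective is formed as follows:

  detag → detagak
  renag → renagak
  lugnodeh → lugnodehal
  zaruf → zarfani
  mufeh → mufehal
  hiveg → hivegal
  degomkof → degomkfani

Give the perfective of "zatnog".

hiveg and detag both end in -g yet inflect differently (hivegal, detagak), so the final letter is not what conditions the rule; the last vowel is.
"zatnog" has last vowel 'o'. The one such stem in the data (degomkof → degomkfani) deletes the last vowel and adds -ani (as does zaruf), so the same rule applies.
The other patterns: stems whose last vowel is 'e' add -al; stems whose last vowel is 'a' add -ak.
So zatnog → zatngani.

zatngani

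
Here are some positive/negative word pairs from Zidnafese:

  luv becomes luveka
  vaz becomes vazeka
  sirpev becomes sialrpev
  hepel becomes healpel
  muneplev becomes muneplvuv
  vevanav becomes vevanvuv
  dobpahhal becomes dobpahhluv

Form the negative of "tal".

taleka

luv and sirpev both end in -v yet inflect differently (luveka, sialrpev), so the final letter is not what conditions the rule; the number of vowels is.
"tal" has 1 vowel. The stems with 1 vowel (luv → luveka, vaz → vazeka) add -eka.
The other patterns: stems with 2 vowels insert -al- after the first vowel; stems with 3 vowels delete the last vowel and add -uv.
So tal → taleka.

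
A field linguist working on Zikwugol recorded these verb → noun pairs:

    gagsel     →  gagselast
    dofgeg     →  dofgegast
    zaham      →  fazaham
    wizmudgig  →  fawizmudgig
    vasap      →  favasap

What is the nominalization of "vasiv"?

"vasiv" has last vowel 'i'. The one such stem in the data (wizmudgig → fawizmudgig) adds the prefix fa-, so the same rule applies.
So vasiv → favasiv.

favasiv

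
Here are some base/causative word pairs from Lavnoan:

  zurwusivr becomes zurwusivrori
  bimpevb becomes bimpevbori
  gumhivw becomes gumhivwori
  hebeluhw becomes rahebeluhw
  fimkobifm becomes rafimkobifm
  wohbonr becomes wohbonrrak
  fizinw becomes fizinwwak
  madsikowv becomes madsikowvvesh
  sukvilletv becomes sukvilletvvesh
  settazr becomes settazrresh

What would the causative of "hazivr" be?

"hazivr" has second-to-last letter 'v'. The stems whose second-to-last letter is 'v' (zurwusivr → zurwusivrori, bimpevb → bimpevbori, gumhivw → gumhivwori) add -ori.
So hazivr → hazivrori.

hazivrori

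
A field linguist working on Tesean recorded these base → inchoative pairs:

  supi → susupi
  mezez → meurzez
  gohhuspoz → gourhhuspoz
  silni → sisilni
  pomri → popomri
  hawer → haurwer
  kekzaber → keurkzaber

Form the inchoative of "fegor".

feurgor

"fegor" ends in -r. The stems ending in -r (hawer → haurwer, kekzaber → keurkzaber) insert -ur- after the first vowel.
The other pattern: stems ending in -i repeat the first consonant+vowel as a prefix.
So fegor → feurgor.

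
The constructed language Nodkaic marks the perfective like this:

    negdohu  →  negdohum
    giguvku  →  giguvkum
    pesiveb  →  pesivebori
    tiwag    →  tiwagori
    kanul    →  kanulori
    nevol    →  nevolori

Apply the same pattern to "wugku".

"wugku" ends in a vowel. The stems ending in a vowel (negdohu → negdohum, giguvku → giguvkum) drop the final letter and add -um.
So wugku → wugkum.

wugkum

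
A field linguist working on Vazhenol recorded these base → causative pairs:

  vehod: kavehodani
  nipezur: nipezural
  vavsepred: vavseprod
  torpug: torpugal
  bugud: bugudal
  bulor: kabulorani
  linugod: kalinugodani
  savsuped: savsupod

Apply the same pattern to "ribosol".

bugud and linugod both end in -d yet inflect differently (bugudal, kalinugodani), so the final letter is not what conditions the rule; the last vowel is.
"ribosol" has last vowel 'o'. The stems whose last vowel is 'o' (linugod → kalinugodani, vehod → kavehodani, bulor → kabulorani) add ka- … -ani around the stem.
So ribosol → karibosolani.

karibosolani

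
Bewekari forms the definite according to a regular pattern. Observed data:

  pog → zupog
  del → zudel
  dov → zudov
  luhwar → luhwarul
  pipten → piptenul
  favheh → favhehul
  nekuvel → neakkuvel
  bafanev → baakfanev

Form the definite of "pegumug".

peakgumug

"pegumug" has 3 vowels. The stems with 3 vowels (nekuvel → neakkuvel, bafanev → baakfanev) insert -ak- after the first vowel.
The other patterns: stems with 1 vowel add the prefix zu-; stems with 2 vowels add -ul.
So pegumug → peakgumug.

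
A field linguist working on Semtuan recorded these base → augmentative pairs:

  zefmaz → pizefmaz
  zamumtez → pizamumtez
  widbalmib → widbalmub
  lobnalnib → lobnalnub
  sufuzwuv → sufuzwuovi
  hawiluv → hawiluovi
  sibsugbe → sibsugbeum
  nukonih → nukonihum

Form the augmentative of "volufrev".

volufreovi

"volufrev" ends in -v. The stems ending in -v (sufuzwuv → sufuzwuovi, hawiluv → hawiluovi) drop the final letter and add -ovi.
The other patterns: stems ending in -z add the prefix pi-; stems ending in -b change the last vowel to 'u'; stems ending in -e or -h add -um.
So volufrev → volufreovi.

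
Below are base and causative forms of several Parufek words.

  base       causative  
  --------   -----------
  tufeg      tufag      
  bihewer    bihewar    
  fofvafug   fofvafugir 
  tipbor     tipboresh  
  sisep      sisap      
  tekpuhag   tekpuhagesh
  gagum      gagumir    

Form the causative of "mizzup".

mizzupir

"mizzup" has last vowel 'u'. The stems whose last vowel is 'u' (gagum → gagumir, fofvafug → fofvafugir) add -ir.
So mizzup → mizzupir.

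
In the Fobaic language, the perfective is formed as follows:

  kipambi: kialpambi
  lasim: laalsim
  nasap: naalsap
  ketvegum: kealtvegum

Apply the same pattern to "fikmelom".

fialkmelom

Every pair shown (kipambi → kialpambi, lasim → laalsim, nasap → naalsap, …) follows the same rule: insert -al- after the first vowel.
So fikmelom → fialkmelom.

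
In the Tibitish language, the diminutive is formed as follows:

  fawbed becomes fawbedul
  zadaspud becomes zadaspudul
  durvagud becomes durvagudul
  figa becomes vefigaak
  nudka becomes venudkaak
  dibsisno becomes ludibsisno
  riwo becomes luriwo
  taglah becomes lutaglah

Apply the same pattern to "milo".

figa and taglah both have last vowel 'a' yet inflect differently (vefigaak, lutaglah), so the last vowel is not what conditions the rule; the final letter is.
"milo" ends in -o. The stems ending in -o (dibsisno → ludibsisno, riwo → luriwo) add the prefix lu-.
So milo → lumilo.

lumilo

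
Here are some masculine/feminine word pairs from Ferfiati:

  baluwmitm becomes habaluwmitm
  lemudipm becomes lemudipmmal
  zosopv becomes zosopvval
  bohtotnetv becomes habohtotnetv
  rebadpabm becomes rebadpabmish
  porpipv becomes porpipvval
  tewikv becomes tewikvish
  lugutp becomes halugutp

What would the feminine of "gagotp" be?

"gagotp" has second-to-last letter 't'. The stems whose second-to-last letter is 't' (bohtotnetv → habohtotnetv, baluwmitm → habaluwmitm, lugutp → halugutp) add the prefix ha-.
The other patterns: stems whose second-to-last letter is 'p' double the final consonant and add -al; stems whose second-to-last letter is 'b' or 'k' add -ish.
So gagotp → hagagotp.

hagagotp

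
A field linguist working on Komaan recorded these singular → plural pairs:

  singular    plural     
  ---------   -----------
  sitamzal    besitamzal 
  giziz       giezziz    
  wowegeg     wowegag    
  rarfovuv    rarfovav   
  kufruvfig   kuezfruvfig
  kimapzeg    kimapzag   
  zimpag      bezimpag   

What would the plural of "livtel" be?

zimpag and kufruvfig both end in -g yet inflect differently (bezimpag, kuezfruvfig), so the final letter is not what conditions the rule; the last vowel is.
"livtel" has last vowel 'e'. The stems whose last vowel is 'e' (wowegeg → wowegag, kimapzeg → kimapzag) change the last vowel to 'a'.
The other patterns: stems whose last vowel is 'a' add the prefix be-; stems whose last vowel is 'i' insert -ez- after the first vowel.
So livtel → livtal.

livtal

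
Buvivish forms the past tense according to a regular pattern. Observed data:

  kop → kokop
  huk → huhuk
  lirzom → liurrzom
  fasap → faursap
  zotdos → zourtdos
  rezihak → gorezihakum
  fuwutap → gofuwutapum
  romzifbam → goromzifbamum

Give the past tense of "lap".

lalap

"lap" has 1 vowel. The stems with 1 vowel (kop → kokop, huk → huhuk) repeat the first consonant+vowel as a prefix.
So lap → lalap.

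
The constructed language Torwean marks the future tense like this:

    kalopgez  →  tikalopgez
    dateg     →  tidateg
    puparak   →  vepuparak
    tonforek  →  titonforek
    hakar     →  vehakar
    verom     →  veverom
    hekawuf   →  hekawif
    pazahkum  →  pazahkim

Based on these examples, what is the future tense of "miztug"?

verom and pazahkum both end in -m yet inflect differently (veverom, pazahkim), so the final letter is not what conditions the rule; the last vowel is.
"miztug" has last vowel 'u'. The stems whose last vowel is 'u' (pazahkum → pazahkim, hekawuf → hekawif) change the last vowel to 'i'.
So miztug → miztig.

miztig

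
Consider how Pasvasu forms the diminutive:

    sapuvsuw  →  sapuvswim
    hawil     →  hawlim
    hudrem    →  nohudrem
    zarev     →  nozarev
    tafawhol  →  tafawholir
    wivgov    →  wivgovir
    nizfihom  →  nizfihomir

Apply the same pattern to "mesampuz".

mesampzim

hawil and tafawhol both end in -l yet inflect differently (hawlim, tafawholir), so the final letter is not what conditions the rule; the last vowel is.
"mesampuz" has last vowel 'u'. The one such stem in the data (sapuvsuw → sapuvswim) deletes the last vowel and adds -im (as does hawil), so the same rule applies.
So mesampuz → mesampzim.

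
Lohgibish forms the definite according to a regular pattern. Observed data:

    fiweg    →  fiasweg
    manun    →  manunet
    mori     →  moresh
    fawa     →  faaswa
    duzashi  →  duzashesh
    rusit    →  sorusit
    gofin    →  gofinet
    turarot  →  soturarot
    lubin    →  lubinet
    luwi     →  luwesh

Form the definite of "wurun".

wurunet

"wurun" ends in -n. The stems ending in -n (gofin → gofinet, manun → manunet, lubin → lubinet) add -et.
The other patterns: stems ending in -t add the prefix so-; stems ending in -i drop the final letter and add -esh; stems ending in -a or -g insert -as- after the first vowel.
So wurun → wurunet.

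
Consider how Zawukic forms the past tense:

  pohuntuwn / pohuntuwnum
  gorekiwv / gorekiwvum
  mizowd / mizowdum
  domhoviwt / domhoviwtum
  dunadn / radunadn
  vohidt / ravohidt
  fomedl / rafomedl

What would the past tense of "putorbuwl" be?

pohuntuwn and dunadn both end in -n yet inflect differently (pohuntuwnum, radunadn), so the final letter is not what conditions the rule; the second-to-last letter is.
"putorbuwl" has second-to-last letter 'w'. The stems whose second-to-last letter is 'w' (pohuntuwn → pohuntuwnum, gorekiwv → gorekiwvum, mizowd → mizowdum) add -um.
So putorbuwl → putorbuwlum.

putorbuwlum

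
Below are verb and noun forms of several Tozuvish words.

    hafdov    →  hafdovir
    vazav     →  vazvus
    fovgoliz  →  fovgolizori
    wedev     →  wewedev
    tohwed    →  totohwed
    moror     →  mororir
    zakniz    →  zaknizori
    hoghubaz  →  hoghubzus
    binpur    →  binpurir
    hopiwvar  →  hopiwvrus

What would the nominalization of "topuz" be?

wedev and hafdov both end in -v yet inflect differently (wewedev, hafdovir), so the final letter is not what conditions the rule; the last vowel is.
"topuz" has last vowel 'u'. The one such stem in the data (binpur → binpurir) adds -ir, so the same rule applies.
So topuz → topuzir.

topuzir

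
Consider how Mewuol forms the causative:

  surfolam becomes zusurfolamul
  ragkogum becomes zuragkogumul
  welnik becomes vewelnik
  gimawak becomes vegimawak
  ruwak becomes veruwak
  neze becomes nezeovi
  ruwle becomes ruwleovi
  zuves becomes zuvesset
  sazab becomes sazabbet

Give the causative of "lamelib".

lamelibbet

"lamelib" ends in -b. The one such stem in the data (sazab → sazabbet) doubles the final consonant and adds -et (as does zuves), so the same rule applies.
So lamelib → lamelibbet.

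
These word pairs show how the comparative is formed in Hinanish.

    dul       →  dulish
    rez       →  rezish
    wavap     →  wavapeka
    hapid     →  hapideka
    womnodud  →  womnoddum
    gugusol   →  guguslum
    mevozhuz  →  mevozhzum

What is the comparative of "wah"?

wahish

"wah" has 1 vowel. The stems with 1 vowel (dul → dulish, rez → rezish) add -ish.
The other patterns: stems with 2 vowels add -eka; stems with 3 vowels delete the last vowel and add -um.
So wah → wahish.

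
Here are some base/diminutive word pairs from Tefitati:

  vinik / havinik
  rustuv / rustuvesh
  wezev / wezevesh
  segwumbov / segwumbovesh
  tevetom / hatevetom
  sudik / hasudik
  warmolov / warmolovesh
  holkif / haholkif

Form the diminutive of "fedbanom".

segwumbov and tevetom both have last vowel 'o' yet inflect differently (segwumbovesh, hatevetom), so the last vowel is not what conditions the rule; the final letter is.
"fedbanom" ends in -m. The one such stem in the data (tevetom → hatevetom) adds the prefix ha-, so the same rule applies.
So fedbanom → hafedbanom.

hafedbanom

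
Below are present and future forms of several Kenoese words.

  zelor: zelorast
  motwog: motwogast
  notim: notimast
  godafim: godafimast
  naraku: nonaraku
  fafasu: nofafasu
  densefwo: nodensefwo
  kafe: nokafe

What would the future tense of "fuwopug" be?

fuwopugast

"fuwopug" ends in a consonant. The stems ending in a consonant (zelor → zelorast, motwog → motwogast, notim → notimast) add -ast.
So fuwopug → fuwopugast.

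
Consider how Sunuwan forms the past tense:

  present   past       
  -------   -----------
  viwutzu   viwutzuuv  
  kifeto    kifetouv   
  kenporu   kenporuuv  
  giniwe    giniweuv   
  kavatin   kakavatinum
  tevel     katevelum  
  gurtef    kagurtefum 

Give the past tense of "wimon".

giniwe and tevel both have last vowel 'e' yet inflect differently (giniweuv, katevelum), so the last vowel is not what conditions the rule; whether the stem ends in a vowel or a consonant is.
"wimon" ends in a consonant. The stems ending in a consonant (kavatin → kakavatinum, tevel → katevelum, gurtef → kagurtefum) add ka- … -um around the stem.
So wimon → kawimonum.

kawimonum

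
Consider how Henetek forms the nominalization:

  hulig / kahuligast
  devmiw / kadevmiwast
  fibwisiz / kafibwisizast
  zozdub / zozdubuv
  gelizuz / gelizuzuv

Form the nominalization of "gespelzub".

gespelzubuv

"gespelzub" has last vowel 'u'. The stems whose last vowel is 'u' (zozdub → zozdubuv, gelizuz → gelizuzuv) add -uv.
The other pattern: stems whose last vowel is 'i' add ka- … -ast around the stem.
So gespelzub → gespelzubuv.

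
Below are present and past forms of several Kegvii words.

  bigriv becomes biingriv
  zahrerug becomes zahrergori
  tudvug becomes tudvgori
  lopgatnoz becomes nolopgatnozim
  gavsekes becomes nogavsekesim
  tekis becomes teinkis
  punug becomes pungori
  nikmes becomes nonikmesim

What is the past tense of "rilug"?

"rilug" has last vowel 'u'. The stems whose last vowel is 'u' (punug → pungori, zahrerug → zahrergori, tudvug → tudvgori) delete the last vowel and add -ori.
The other patterns: stems whose last vowel is 'i' insert -in- after the first vowel; stems whose last vowel is 'e' or 'o' add no- … -im around the stem.
So rilug → rilgori.

rilgori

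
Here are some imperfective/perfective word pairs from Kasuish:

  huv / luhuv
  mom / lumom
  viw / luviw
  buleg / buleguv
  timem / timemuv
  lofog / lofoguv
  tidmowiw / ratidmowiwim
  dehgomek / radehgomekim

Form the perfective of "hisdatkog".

rahisdatkogim

"hisdatkog" has 3 vowels. The stems with 3 vowels (tidmowiw → ratidmowiwim, dehgomek → radehgomekim) add ra- … -im around the stem.
The other patterns: stems with 1 vowel add the prefix lu-; stems with 2 vowels add -uv.
So hisdatkog → rahisdatkogim.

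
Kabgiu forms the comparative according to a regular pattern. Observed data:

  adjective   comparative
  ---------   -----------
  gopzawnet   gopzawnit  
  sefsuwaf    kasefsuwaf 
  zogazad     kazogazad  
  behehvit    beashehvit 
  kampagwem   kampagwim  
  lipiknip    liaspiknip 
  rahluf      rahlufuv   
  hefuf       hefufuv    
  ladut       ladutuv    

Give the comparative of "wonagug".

wonaguguv

sefsuwaf and hefuf both end in -f yet inflect differently (kasefsuwaf, hefufuv), so the final letter is not what conditions the rule; the last vowel is.
"wonagug" has last vowel 'u'. The stems whose last vowel is 'u' (hefuf → hefufuv, rahluf → rahlufuv, ladut → ladutuv) add -uv.
So wonagug → wonaguguv.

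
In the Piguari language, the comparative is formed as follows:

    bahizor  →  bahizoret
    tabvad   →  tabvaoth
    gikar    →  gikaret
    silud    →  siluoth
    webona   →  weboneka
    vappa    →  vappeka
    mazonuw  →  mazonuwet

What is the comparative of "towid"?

vappa and tabvad both have last vowel 'a' yet inflect differently (vappeka, tabvaoth), so the last vowel is not what conditions the rule; the final letter is.
"towid" ends in -d. The stems ending in -d (tabvad → tabvaoth, silud → siluoth) drop the final letter and add -oth.
So towid → towioth.

towioth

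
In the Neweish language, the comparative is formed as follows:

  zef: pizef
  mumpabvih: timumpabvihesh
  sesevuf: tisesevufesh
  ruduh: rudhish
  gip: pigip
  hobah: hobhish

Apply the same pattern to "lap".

pilap

"lap" has 1 vowel. The stems with 1 vowel (gip → pigip, zef → pizef) add the prefix pi-.
The other patterns: stems with 2 vowels delete the last vowel and add -ish; stems with 3 vowels add ti- … -esh around the stem.
So lap → pilap.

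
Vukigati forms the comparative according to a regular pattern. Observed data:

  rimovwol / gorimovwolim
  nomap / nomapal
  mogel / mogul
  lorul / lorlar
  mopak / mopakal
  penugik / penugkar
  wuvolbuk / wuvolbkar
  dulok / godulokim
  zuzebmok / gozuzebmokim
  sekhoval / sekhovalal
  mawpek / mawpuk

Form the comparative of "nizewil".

nizewlar

mawpek and zuzebmok both end in -k yet inflect differently (mawpuk, gozuzebmokim), so the final letter is not what conditions the rule; the last vowel is.
"nizewil" has last vowel 'i'. The one such stem in the data (penugik → penugkar) deletes the last vowel and adds -ar (as do wuvolbuk, lorul), so the same rule applies.
So nizewil → nizewlar.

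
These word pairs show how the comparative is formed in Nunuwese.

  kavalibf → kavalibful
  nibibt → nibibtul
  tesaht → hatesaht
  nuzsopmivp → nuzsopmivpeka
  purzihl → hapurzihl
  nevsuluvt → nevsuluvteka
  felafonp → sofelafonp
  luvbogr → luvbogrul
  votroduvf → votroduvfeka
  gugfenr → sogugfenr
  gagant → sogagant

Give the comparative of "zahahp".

hazahahp

nibibt and tesaht both end in -t yet inflect differently (nibibtul, hatesaht), so the final letter is not what conditions the rule; the second-to-last letter is.
"zahahp" has second-to-last letter 'h'. The stems whose second-to-last letter is 'h' (tesaht → hatesaht, purzihl → hapurzihl) add the prefix ha-.
The other patterns: stems whose second-to-last letter is 'b' or 'g' add -ul; stems whose second-to-last letter is 'v' add -eka; stems whose second-to-last letter is 'n' add the prefix so-.
So zahahp → hazahahp.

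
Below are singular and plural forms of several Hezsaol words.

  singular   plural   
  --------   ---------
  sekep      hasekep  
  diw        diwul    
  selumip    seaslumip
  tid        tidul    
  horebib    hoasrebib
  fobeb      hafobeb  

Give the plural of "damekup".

daasmekup

sekep and selumip both end in -p yet inflect differently (hasekep, seaslumip), so the final letter is not what conditions the rule; the number of vowels is.
"damekup" has 3 vowels. The stems with 3 vowels (selumip → seaslumip, horebib → hoasrebib) insert -as- after the first vowel.
The other patterns: stems with 1 vowel add -ul; stems with 2 vowels add the prefix ha-.
So damekup → daasmekup.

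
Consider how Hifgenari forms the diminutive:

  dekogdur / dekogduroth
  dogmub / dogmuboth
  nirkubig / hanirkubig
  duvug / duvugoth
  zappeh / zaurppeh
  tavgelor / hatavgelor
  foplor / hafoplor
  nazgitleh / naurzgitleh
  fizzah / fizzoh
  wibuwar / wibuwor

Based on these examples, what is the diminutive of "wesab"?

"wesab" has last vowel 'a'. The stems whose last vowel is 'a' (wibuwar → wibuwor, fizzah → fizzoh) change the last vowel to 'o'.
The other patterns: stems whose last vowel is 'i' or 'o' add the prefix ha-; stems whose last vowel is 'u' add -oth; stems whose last vowel is 'e' insert -ur- after the first vowel.
So wesab → wesob.

wesob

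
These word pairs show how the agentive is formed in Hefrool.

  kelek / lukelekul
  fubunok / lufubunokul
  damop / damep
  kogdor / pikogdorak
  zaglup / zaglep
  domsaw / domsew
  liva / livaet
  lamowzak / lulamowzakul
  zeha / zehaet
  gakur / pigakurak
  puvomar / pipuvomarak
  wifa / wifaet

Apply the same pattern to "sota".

lamowzak and puvomar both have last vowel 'a' yet inflect differently (lulamowzakul, pipuvomarak), so the last vowel is not what conditions the rule; the final letter is.
"sota" ends in -a. The stems ending in -a (zeha → zehaet, wifa → wifaet, liva → livaet) add -et.
The other patterns: stems ending in -k add lu- … -ul around the stem; stems ending in -r add pi- … -ak around the stem; stems ending in -p or -w change the last vowel to 'e'.
So sota → sotaet.

sotaet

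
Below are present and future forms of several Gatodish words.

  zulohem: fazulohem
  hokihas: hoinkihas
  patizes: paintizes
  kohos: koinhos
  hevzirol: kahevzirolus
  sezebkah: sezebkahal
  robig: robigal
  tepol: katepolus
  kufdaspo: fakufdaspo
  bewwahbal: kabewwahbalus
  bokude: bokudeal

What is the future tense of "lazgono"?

kufdaspo and tepol both have last vowel 'o' yet inflect differently (fakufdaspo, katepolus), so the last vowel is not what conditions the rule; the final letter is.
"lazgono" ends in -o. The one such stem in the data (kufdaspo → fakufdaspo) adds the prefix fa-, so the same rule applies.
The other patterns: stems ending in -l add ka- … -us around the stem; stems ending in -s insert -in- after the first vowel; stems ending in -e, -g or -h add -al.
So lazgono → falazgono.

falazgono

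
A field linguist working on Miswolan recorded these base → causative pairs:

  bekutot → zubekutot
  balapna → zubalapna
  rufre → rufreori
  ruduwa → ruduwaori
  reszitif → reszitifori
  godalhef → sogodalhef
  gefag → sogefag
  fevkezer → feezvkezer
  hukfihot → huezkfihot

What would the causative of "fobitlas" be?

foezbitlas

balapna and ruduwa both end in -a yet inflect differently (zubalapna, ruduwaori), so the final letter is not what conditions the rule; the first letter is.
"fobitlas" begins with f-. The one such stem in the data (fevkezer → feezvkezer) inserts -ez- after the first vowel (as does hukfihot), so the same rule applies.
The other patterns: stems beginning with b- add the prefix zu-; stems beginning with r- add -ori; stems beginning with g- add the prefix so-.
So fobitlas → foezbitlas.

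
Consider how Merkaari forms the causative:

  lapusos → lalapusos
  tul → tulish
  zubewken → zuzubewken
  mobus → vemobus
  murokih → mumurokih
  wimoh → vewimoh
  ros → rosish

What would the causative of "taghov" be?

ros and mobus both end in -s yet inflect differently (rosish, vemobus), so the final letter is not what conditions the rule; the number of vowels is.
"taghov" has 2 vowels. The stems with 2 vowels (mobus → vemobus, wimoh → vewimoh) add the prefix ve-.
The other patterns: stems with 1 vowel add -ish; stems with 3 vowels repeat the first consonant+vowel as a prefix.
So taghov → vetaghov.

vetaghov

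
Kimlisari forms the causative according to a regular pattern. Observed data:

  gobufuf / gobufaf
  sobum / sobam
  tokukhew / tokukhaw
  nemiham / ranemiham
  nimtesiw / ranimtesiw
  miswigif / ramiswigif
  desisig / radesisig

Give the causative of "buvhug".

buvhag

sobum and nemiham both end in -m yet inflect differently (sobam, ranemiham), so the final letter is not what conditions the rule; the last vowel is.
"buvhug" has last vowel 'u'. The stems whose last vowel is 'u' (gobufuf → gobufaf, sobum → sobam) change the last vowel to 'a'.
The other pattern: stems whose last vowel is 'a' or 'i' add the prefix ra-.
So buvhug → buvhag.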